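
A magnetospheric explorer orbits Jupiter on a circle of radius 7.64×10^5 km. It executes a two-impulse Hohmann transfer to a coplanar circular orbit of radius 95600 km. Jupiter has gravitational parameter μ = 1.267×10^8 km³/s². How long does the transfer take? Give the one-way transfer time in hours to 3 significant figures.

Transfer-ellipse semi-major axis a_t = (r₁ + r₂)/2 = (7.640×10^5 + 95600)/2 = 4.298×10^5 km.
Half the transfer-orbit period gives t = π√(a_t³/μ) = 78640 s.
Converting: 78640 s ÷ 3600 s/hour = 21.8 hours.

t = 21.8 hours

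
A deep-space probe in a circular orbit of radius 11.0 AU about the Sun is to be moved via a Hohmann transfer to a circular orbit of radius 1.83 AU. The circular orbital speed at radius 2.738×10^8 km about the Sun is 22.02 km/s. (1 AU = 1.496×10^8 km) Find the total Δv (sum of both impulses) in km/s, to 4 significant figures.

Δv = 11.00 km/s

From the circular-orbit relation v² = μ/r at r = 2.738×10^8 km: μ = v²r = (22.02)² × 2.738×10^8 = 1.32760×10^11 km³/s².
In km: r₁ = 11.0 × 1.496×10^8 = 1.6456×10^9 km; r₂ = 1.83 × 1.496×10^8 = 2.73768×10^8 km.
The Hohmann ellipse has a_t = (r₁ + r₂)/2 = 9.59684×10^8 km.
Circular speed at r₁: v₁ = √(μ/r₁) = √(1.32760×10^11/1.6456×10^9) = 8.982 km/s.
On the transfer ellipse at r₁, vis-viva equation gives v_a = √[μ(2/r₁ − 1/a_t)] = 4.797 km/s.
First burn Δv₁ = |v_a − v₁| = 4.185 km/s.
Circular speed at r₂: v₂ = √(μ/r₂) = 22.021 km/s.
Transfer-orbit speed at r₂: v_p = √[μ(2/r₂ − 1/a_t)] = 28.836 km/s.
Second burn Δv₂ = |v₂ − v_p| = 6.815 km/s.
Total Δv = Δv₁ + Δv₂ = 11.00 km/s.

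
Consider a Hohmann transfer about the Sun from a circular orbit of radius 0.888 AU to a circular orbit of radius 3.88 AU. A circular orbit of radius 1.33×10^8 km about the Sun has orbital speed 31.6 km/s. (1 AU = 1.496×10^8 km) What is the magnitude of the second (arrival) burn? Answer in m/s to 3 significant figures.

Δv₂ = 5890 m/s

From the circular-orbit relation v² = μ/r at r = 1.33×10^8 km: μ = v²r = (31.6)² × 1.33×10^8 = 1.32808×10^11 km³/s².
In km: r₁ = 0.888 × 1.496×10^8 = 1.328448×10^8 km; r₂ = 3.88 × 1.496×10^8 = 5.80448×10^8 km.
The Hohmann ellipse has a_t = (r₁ + r₂)/2 = 3.566464×10^8 km.
Circular speed at r = 5.80448×10^8 km: v_c = √(μ/r) = 15.126 km/s.
Transfer-orbit speed at the same r (vis-viva, a = a_t): v_t = √[μ(2/r − 1/a_t)] = 9.2318 km/s.
Δv₂ = |v_t − v_c| = |9.2318 − 15.126| = 5.894 km/s.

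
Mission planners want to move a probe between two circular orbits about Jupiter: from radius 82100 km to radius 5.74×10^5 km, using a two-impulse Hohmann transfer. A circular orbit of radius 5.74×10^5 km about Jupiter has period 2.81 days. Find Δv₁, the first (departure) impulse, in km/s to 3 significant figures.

From Kepler's third law T² = 4π²r³/μ at r = 5.74×10^5 km, T = 2.81 days = 2.81 × 86400 s = 2.42784×10^5 s: μ = 4π²r³/T² = 1.26665×10^8 km³/s².
Semi-major axis of the transfer orbit: a_t = (82100 + 5.740×10^5)/2 = 3.2805×10^5 km.
On the circular orbit at r = 82100 km, v_c = √(μ/r) = 39.28 km/s.
Transfer-orbit speed at the same r (vis-viva, a = a_t): v_t = √[μ(2/r − 1/a_t)] = 51.96 km/s.
Δv₁ = |v_t − v_c| = |51.96 − 39.28| = 12.68 km/s.

Δv₁ = 12.7 km/s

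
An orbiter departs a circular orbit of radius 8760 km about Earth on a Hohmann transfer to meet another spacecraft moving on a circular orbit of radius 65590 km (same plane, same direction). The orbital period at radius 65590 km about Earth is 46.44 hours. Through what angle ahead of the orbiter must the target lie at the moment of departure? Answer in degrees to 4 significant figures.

φ = 103.2°

From Kepler's third law T² = 4π²r³/μ at r = 65590 km, T = 46.44 hours = 46.44 × 3600 s = 1.67184×10^5 s: μ = 4π²r³/T² = 3.98550×10^5 km³/s².
Semi-major axis of the transfer orbit: a_t = (8760 + 65590)/2 = 37175 km.
The half-period of the transfer ellipse is t = π√(a_t³/μ) = 35668.5 s.
Target angular speed ω₂ = √(μ/r₂³) = 3.75825×10^-5 rad/s.
Angle swept by the target during transfer: ω₂·t = 1.34051 rad = 76.81°.
Arrival is 180° from departure on the ellipse, so φ = 180° − 76.81° = 103.2°.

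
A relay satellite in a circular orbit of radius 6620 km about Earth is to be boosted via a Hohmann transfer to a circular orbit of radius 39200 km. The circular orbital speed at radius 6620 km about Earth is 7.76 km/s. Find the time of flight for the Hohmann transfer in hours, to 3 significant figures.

From the circular-orbit relation v² = μ/r at r = 6620 km: μ = v²r = (7.76)² × 6620 = 3.98641×10^5 km³/s².
Semi-major axis of the transfer orbit: a_t = (6620 + 39200)/2 = 22910 km.
By Kepler's third law the transfer-orbit period is T = 2π√(a_t³/μ), so t = T/2 = 17250 s.
Converting: 17250 s ÷ 3600 s/hour = 4.79 hours.

t = 4.79 hours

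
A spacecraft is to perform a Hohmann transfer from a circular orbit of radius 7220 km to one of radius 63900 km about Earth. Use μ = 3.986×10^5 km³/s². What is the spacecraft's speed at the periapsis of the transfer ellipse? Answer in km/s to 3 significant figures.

v = 9.96 km/s

Semi-major axis of the transfer orbit: a_t = (7220 + 63900)/2 = 35560 km.
At periapsis, r = 7220 km.
Vis-viva: v = √[μ(2/r − 1/a_t)] = √[3.986×10^5 × (2/7220 − 1/35560)] = 9.960 km/s.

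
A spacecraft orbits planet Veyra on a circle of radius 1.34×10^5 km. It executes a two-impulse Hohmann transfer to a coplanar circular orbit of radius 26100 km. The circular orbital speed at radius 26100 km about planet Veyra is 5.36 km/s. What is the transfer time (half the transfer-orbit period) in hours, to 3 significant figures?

t = 22.8 hours

From the circular-orbit relation v² = μ/r at r = 26100 km: μ = v²r = (5.36)² × 26100 = 7.49843×10^5 km³/s².
Transfer-ellipse semi-major axis a_t = (r₁ + r₂)/2 = (1.340×10^5 + 26100)/2 = 80050 km.
By Kepler's third law the transfer-orbit period is T = 2π√(a_t³/μ), so t = T/2 = 82170 s.
Converting: 82170 s ÷ 3600 s/hour = 22.8 hours.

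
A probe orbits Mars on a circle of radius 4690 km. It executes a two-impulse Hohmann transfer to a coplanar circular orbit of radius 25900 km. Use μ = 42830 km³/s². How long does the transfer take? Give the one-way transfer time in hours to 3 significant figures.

t = 7.98 hours

Transfer-ellipse semi-major axis a_t = (r₁ + r₂)/2 = (4690 + 25900)/2 = 15295 km.
Transfer time t = π√(a_t³/μ) = π√((15295)³ / 42830) = 28714 s.
Converting: 28714 s ÷ 3600 s/hour = 7.98 hours.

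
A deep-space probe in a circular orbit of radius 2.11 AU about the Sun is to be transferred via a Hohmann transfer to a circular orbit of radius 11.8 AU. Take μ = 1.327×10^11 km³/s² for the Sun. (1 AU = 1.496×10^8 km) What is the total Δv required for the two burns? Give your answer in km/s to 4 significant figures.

Δv = 10.10 km/s

In km: r₁ = 2.11 × 1.496×10^8 = 3.15656×10^8 km; r₂ = 11.8 × 1.496×10^8 = 1.76528×10^9 km.
The Hohmann ellipse has a_t = (r₁ + r₂)/2 = 1.040468×10^9 km.
At r₁ the circular-orbit speed is v₁ = √(μ/r₁) = 20.504 km/s.
Transfer-orbit speed at r₁ (vis-viva): v_p = √[μ(2/r₁ − 1/a_t)] = 26.707 km/s.
First burn Δv₁ = |v_p − v₁| = 6.203 km/s.
At r₂, v₂ = √(μ/r₂) = 8.6702 km/s.
Transfer-orbit speed at r₂: v_a = √[μ(2/r₂ − 1/a_t)] = 4.7755 km/s.
Second burn Δv₂ = |v₂ − v_a| = 3.895 km/s.
Δv = Δv₁ + Δv₂ = 6.203 + 3.895 = 10.10 km/s.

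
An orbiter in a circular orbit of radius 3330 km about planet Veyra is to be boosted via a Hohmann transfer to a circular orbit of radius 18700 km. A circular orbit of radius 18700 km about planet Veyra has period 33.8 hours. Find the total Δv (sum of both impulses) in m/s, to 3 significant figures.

Δv = 1130 m/s

From Kepler's third law T² = 4π²r³/μ at r = 18700 km, T = 33.8 hours = 33.8 × 3600 s = 1.2168×10^5 s: μ = 4π²r³/T² = 17436.0 km³/s².
The Hohmann ellipse has a_t = (r₁ + r₂)/2 = 11015 km.
Circular speed at r₁: v₁ = √(μ/r₁) = √(17436.0/3330) = 2.28824 km/s.
Transfer-orbit speed at r₁ (vis-viva): v_p = √[μ(2/r₁ − 1/a_t)] = 2.98146 km/s.
First burn Δv₁ = |v_p − v₁| = 0.6932 km/s.
Circular speed at r₂: v₂ = √(μ/r₂) = 0.9656 km/s.
Transfer-orbit speed at r₂: v_a = √[μ(2/r₂ − 1/a_t)] = 0.5309 km/s.
Second burn Δv₂ = |v₂ − v_a| = 0.4347 km/s.
Δv = Δv₁ + Δv₂ = 0.6932 + 0.4347 = 1.128 km/s.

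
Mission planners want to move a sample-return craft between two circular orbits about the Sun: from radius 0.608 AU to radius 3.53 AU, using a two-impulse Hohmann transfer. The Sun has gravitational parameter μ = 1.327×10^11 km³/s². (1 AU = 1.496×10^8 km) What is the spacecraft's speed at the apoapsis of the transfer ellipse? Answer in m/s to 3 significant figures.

v = 8590 m/s

In km: r₁ = 0.608 × 1.496×10^8 = 9.09568×10^7 km; r₂ = 3.53 × 1.496×10^8 = 5.28088×10^8 km.
Transfer-ellipse semi-major axis a_t = (r₁ + r₂)/2 = (9.09568×10^7 + 5.28088×10^8)/2 = 3.095224×10^8 km.
The apoapsis of the transfer ellipse is at r = 5.28088×10^8 km.
Vis-viva: v = √[μ(2/r − 1/a_t)] = √[1.327×10^11 × (2/5.28088×10^8 − 1/3.095224×10^8)] = 8.593 km/s.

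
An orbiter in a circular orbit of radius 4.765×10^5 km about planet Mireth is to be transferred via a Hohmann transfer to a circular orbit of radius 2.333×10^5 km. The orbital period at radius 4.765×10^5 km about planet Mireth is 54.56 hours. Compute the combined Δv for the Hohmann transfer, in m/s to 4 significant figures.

From Kepler's third law T² = 4π²r³/μ at r = 4.765×10^5 km, T = 54.56 hours = 54.56 × 3600 s = 1.96416×10^5 s: μ = 4π²r³/T² = 1.10712×10^8 km³/s².
The Hohmann ellipse has a_t = (r₁ + r₂)/2 = 3.549×10^5 km.
At r₁ the circular-orbit speed is v₁ = √(μ/r₁) = 15.243 km/s.
Transfer-orbit speed at r₁ (vis-viva): v_a = √[μ(2/r₁ − 1/a_t)] = 12.359 km/s.
First burn Δv₁ = |v_a − v₁| = 2.884 km/s.
At r₂, v₂ = √(μ/r₂) = 21.784 km/s.
Transfer-orbit speed at r₂: v_p = √[μ(2/r₂ − 1/a_t)] = 25.242 km/s.
Second burn Δv₂ = |v₂ − v_p| = 3.458 km/s.
Total Δv = Δv₁ + Δv₂ = 6.342 km/s.

Δv = 6342 m/s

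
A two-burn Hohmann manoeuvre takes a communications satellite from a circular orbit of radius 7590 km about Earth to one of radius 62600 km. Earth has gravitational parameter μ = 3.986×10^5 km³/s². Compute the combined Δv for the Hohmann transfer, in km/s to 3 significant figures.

The Hohmann ellipse has a_t = (r₁ + r₂)/2 = 35095 km.
At r₁ the circular-orbit speed is v₁ = √(μ/r₁) = 7.247 km/s.
Transfer-orbit speed at r₁ (vis-viva equation): v_p = √[μ(2/r₁ − 1/a_t)] = 9.679 km/s.
First burn Δv₁ = |v_p − v₁| = 2.432 km/s.
Circular speed at r₂: v₂ = √(μ/r₂) = 2.523 km/s.
Transfer-orbit speed at r₂: v_a = √[μ(2/r₂ − 1/a_t)] = 1.173 km/s.
Second burn Δv₂ = |v₂ − v_a| = 1.350 km/s.
Δv = Δv₁ + Δv₂ = 2.432 + 1.350 = 3.782 km/s.

Δv = 3.78 km/s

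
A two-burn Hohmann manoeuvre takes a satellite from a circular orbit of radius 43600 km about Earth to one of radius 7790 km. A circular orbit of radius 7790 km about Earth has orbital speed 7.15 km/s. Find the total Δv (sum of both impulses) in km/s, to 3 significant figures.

From the circular-orbit relation v² = μ/r at r = 7790 km: μ = v²r = (7.15)² × 7790 = 3.98244×10^5 km³/s².
The Hohmann ellipse has a_t = (r₁ + r₂)/2 = 25695 km.
Circular speed at r₁: v₁ = √(μ/r₁) = √(3.98244×10^5/43600) = 3.022 km/s.
Transfer-orbit speed at r₁ (v² = μ(2/r − 1/a)): v_a = √[μ(2/r₁ − 1/a_t)] = 1.664 km/s.
First burn Δv₁ = |v_a − v₁| = 1.358 km/s.
Circular speed at r₂: v₂ = √(μ/r₂) = 7.150 km/s.
Transfer-orbit speed at r₂: v_p = √[μ(2/r₂ − 1/a_t)] = 9.314 km/s.
Second burn Δv₂ = |v₂ − v_p| = 2.164 km/s.
Δv = Δv₁ + Δv₂ = 1.358 + 2.164 = 3.522 km/s.

Δv = 3.52 km/s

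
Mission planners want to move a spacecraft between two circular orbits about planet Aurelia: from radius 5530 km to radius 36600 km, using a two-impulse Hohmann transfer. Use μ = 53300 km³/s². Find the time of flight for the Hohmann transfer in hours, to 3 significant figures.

t = 11.6 hours

Semi-major axis of the transfer orbit: a_t = (5530 + 36600)/2 = 21065 km.
By Kepler's third law the transfer-orbit period is T = 2π√(a_t³/μ), so t = T/2 = 41600 s.
Converting: 41600 s ÷ 3600 s/hour = 11.6 hours.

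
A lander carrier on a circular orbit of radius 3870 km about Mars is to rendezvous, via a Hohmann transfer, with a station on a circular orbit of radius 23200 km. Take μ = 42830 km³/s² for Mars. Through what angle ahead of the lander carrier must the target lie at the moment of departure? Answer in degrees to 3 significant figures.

φ = 99.8°

Transfer-ellipse semi-major axis a_t = (r₁ + r₂)/2 = (3870 + 23200)/2 = 13535 km.
Transfer time t = π√(a_t³/μ) = 23900 s.
Target angular speed ω₂ = √(μ/r₂³) = 5.857×10^-5 rad/s.
Angle swept by the target during transfer: ω₂·t = 1.400 rad = 80.21°.
Arrival is 180° from departure on the ellipse, so φ = 180° − 80.21° = 99.8°.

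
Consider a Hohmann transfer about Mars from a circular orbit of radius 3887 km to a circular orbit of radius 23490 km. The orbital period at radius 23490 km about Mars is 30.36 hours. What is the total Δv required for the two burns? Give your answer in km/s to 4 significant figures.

From Kepler's third law T² = 4π²r³/μ at r = 23490 km, T = 30.36 hours = 30.36 × 3600 s = 1.09296×10^5 s: μ = 4π²r³/T² = 42835.1 km³/s².
The Hohmann ellipse has a_t = (r₁ + r₂)/2 = 13688.5 km.
At r₁ the circular-orbit speed is v₁ = √(μ/r₁) = 3.320 km/s.
On the transfer ellipse at r₁, v² = μ(2/r − 1/a) gives v_p = √[μ(2/r₁ − 1/a_t)] = 4.349 km/s.
First burn Δv₁ = |v_p − v₁| = 1.029 km/s.
At r₂, v₂ = √(μ/r₂) = 1.3504 km/s.
Transfer-orbit speed at r₂: v_a = √[μ(2/r₂ − 1/a_t)] = 0.71959 km/s.
Second burn Δv₂ = |v₂ − v_a| = 0.6308 km/s.
Total Δv = Δv₁ + Δv₂ = 1.660 km/s.

Δv = 1.660 km/s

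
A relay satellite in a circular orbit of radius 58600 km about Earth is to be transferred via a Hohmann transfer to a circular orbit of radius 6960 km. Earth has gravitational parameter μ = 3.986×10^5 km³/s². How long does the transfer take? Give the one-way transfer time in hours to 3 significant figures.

The Hohmann ellipse has a_t = (r₁ + r₂)/2 = 32780 km.
Transfer time t = π√(a_t³/μ) = π√((32780)³ / 3.986×10^5) = 29530 s.
Converting: 29530 s ÷ 3600 s/hour = 8.20 hours.

t = 8.20 hours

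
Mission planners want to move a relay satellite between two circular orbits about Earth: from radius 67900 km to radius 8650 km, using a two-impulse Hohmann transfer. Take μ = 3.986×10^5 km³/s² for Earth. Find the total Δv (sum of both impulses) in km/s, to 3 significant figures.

Δv = 3.52 km/s

The Hohmann ellipse has a_t = (r₁ + r₂)/2 = 38275 km.
At r₁ the circular-orbit speed is v₁ = √(μ/r₁) = 2.423 km/s.
Transfer-orbit speed at r₁ (v² = μ(2/r − 1/a)): v_a = √[μ(2/r₁ − 1/a_t)] = 1.152 km/s.
First burn Δv₁ = |v_a − v₁| = 1.271 km/s.
At r₂, v₂ = √(μ/r₂) = 6.788 km/s.
Transfer-orbit speed at r₂: v_p = √[μ(2/r₂ − 1/a_t)] = 9.041 km/s.
Second burn Δv₂ = |v₂ − v_p| = 2.253 km/s.
Total Δv = Δv₁ + Δv₂ = 3.524 km/s.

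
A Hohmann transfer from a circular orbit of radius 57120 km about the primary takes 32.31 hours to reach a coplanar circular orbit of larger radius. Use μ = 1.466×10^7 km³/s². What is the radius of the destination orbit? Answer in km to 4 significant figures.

r₂ = 4.866×10^5 km

Transfer time t = 32.31 hours = 1.16316×10^5 s, and t = π√(a_t³/μ).
So a_t = (μ t²/π²)^(1/3) = (1.466×10^7 × (1.16316×10^5)² / π²)^(1/3) = 2.7188×10^5 km.
Since a_t = (r₁ + r₂)/2, r₂ = 2a_t − r₁ = 2×2.7188×10^5 − 57120 = 4.8664×10^5 km.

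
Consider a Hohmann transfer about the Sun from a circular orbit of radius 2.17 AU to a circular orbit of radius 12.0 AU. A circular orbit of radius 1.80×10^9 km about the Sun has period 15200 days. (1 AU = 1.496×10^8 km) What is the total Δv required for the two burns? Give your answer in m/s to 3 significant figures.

From Kepler's third law T² = 4π²r³/μ at r = 1.80×10^9 km, T = 15200 days = 15200 × 86400 s = 1.31328×10^9 s: μ = 4π²r³/T² = 1.33494×10^11 km³/s².
In km: r₁ = 2.17 × 1.496×10^8 = 3.24632×10^8 km; r₂ = 12.0 × 1.496×10^8 = 1.7952×10^9 km.
Transfer-ellipse semi-major axis a_t = (r₁ + r₂)/2 = (3.24632×10^8 + 1.7952×10^9)/2 = 1.059916×10^9 km.
At r₁ the circular-orbit speed is v₁ = √(μ/r₁) = 20.2785 km/s.
Transfer-orbit speed at r₁ (v² = μ(2/r − 1/a)): v_p = √[μ(2/r₁ − 1/a_t)] = 26.3910 km/s.
First burn Δv₁ = |v_p − v₁| = 6.1125 km/s.
Circular speed at r₂: v₂ = √(μ/r₂) = 8.6233 km/s.
Transfer-orbit speed at r₂: v_a = √[μ(2/r₂ − 1/a_t)] = 4.7724 km/s.
Second burn Δv₂ = |v₂ − v_a| = 3.8509 km/s.
Total Δv = Δv₁ + Δv₂ = 9.963 km/s.

Δv = 9960 m/s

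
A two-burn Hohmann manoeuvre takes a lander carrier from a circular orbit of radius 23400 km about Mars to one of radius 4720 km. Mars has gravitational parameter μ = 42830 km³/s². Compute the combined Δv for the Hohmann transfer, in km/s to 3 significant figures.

Transfer-ellipse semi-major axis a_t = (r₁ + r₂)/2 = (23400 + 4720)/2 = 14060 km.
Circular speed at r₁: v₁ = √(μ/r₁) = √(42830/23400) = 1.3529 km/s.
On the transfer ellipse at r₁, v² = μ(2/r − 1/a) gives v_a = √[μ(2/r₁ − 1/a_t)] = 0.78387 km/s.
First burn Δv₁ = |v_a − v₁| = 0.5690 km/s.
Circular speed at r₂: v₂ = √(μ/r₂) = 3.0123 km/s.
Transfer-orbit speed at r₂: v_p = √[μ(2/r₂ − 1/a_t)] = 3.8861 km/s.
Second burn Δv₂ = |v₂ − v_p| = 0.8738 km/s.
Δv = Δv₁ + Δv₂ = 0.5690 + 0.8738 = 1.443 km/s.

Δv = 1.44 km/s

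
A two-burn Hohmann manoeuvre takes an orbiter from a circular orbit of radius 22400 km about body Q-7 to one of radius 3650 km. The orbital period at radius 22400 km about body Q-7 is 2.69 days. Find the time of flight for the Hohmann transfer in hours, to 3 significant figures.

From Kepler's third law T² = 4π²r³/μ at r = 22400 km, T = 2.69 days = 2.69 × 86400 s = 2.32416×10^5 s: μ = 4π²r³/T² = 8214.32 km³/s².
Transfer-ellipse semi-major axis a_t = (r₁ + r₂)/2 = (22400 + 3650)/2 = 13025 km.
By Kepler's third law the transfer-orbit period is T = 2π√(a_t³/μ), so t = T/2 = 51530 s.
Converting: 51530 s ÷ 3600 s/hour = 14.3 hours.

t = 14.3 hours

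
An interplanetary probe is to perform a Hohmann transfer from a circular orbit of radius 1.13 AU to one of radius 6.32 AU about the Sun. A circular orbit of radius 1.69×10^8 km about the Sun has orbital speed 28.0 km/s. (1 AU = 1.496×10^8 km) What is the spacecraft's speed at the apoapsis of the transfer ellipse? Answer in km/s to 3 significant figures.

v = 6.52 km/s

From the circular-orbit relation v² = μ/r at r = 1.69×10^8 km: μ = v²r = (28.0)² × 1.69×10^8 = 1.32496×10^11 km³/s².
In km: r₁ = 1.13 × 1.496×10^8 = 1.69048×10^8 km; r₂ = 6.32 × 1.496×10^8 = 9.45472×10^8 km.
Semi-major axis of the transfer orbit: a_t = (1.69048×10^8 + 9.45472×10^8)/2 = 5.5726×10^8 km.
The apoapsis of the transfer ellipse is at r = 9.45472×10^8 km.
Vis-viva: v = √[μ(2/r − 1/a_t)] = √[1.32496×10^11 × (2/9.45472×10^8 − 1/5.5726×10^8)] = 6.520 km/s.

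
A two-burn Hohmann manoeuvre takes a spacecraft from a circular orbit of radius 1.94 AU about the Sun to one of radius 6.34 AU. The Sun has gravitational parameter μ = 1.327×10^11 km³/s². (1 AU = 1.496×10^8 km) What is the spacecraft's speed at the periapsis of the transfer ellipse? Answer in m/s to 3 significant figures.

In km: r₁ = 1.94 × 1.496×10^8 = 2.90224×10^8 km; r₂ = 6.34 × 1.496×10^8 = 9.48464×10^8 km.
Semi-major axis of the transfer orbit: a_t = (2.90224×10^8 + 9.48464×10^8)/2 = 6.19344×10^8 km.
At periapsis, r = 2.90224×10^8 km.
From the vis-viva equation, v = √[μ(2/r − 1/a_t)] = 26.46 km/s.

v = 26500 m/s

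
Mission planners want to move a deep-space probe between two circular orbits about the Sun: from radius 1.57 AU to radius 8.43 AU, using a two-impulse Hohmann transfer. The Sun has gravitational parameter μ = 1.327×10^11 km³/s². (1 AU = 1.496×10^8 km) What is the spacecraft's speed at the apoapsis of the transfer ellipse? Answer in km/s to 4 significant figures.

In km: r₁ = 1.57 × 1.496×10^8 = 2.34872×10^8 km; r₂ = 8.43 × 1.496×10^8 = 1.261128×10^9 km.
Transfer-ellipse semi-major axis a_t = (r₁ + r₂)/2 = (2.34872×10^8 + 1.261128×10^9)/2 = 7.480×10^8 km.
At apoapsis, r = 1.261128×10^9 km.
From the vis-viva equation, v = √[μ(2/r − 1/a_t)] = 5.748 km/s.

v = 5.748 km/s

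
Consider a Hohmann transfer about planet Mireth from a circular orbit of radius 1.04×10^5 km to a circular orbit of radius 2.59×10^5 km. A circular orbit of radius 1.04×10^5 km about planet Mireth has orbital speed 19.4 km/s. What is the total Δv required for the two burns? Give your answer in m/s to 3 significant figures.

From the circular-orbit relation v² = μ/r at r = 1.04×10^5 km: μ = v²r = (19.4)² × 1.04×10^5 = 3.91414×10^7 km³/s².
Semi-major axis of the transfer orbit: a_t = (1.040×10^5 + 2.590×10^5)/2 = 1.815×10^5 km.
Circular speed at r₁: v₁ = √(μ/r₁) = √(3.91414×10^7/1.040×10^5) = 19.4000 km/s.
On the transfer ellipse at r₁, vis-viva equation gives v_p = √[μ(2/r₁ − 1/a_t)] = 23.1747 km/s.
First burn Δv₁ = |v_p − v₁| = 3.7747 km/s.
At r₂, v₂ = √(μ/r₂) = 12.29330 km/s.
Transfer-orbit speed at r₂: v_a = √[μ(2/r₂ − 1/a_t)] = 9.305653 km/s.
Second burn Δv₂ = |v₂ − v_a| = 2.9876 km/s.
Δv = Δv₁ + Δv₂ = 3.7747 + 2.9876 = 6.762 km/s.

Δv = 6760 m/s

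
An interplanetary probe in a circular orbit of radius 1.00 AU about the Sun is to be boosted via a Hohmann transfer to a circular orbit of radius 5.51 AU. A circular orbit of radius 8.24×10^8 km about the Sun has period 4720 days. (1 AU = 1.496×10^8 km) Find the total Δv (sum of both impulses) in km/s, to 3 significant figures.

From Kepler's third law T² = 4π²r³/μ at r = 8.24×10^8 km, T = 4720 days = 4720 × 86400 s = 4.07808×10^8 s: μ = 4π²r³/T² = 1.32810×10^11 km³/s².
In km: r₁ = 1.00 × 1.496×10^8 = 1.496×10^8 km; r₂ = 5.51 × 1.496×10^8 = 8.24296×10^8 km.
Semi-major axis of the transfer orbit: a_t = (1.496×10^8 + 8.24296×10^8)/2 = 4.86948×10^8 km.
At r₁ the circular-orbit speed is v₁ = √(μ/r₁) = 29.80 km/s.
Transfer-orbit speed at r₁ (vis-viva): v_p = √[μ(2/r₁ − 1/a_t)] = 38.77 km/s.
First burn Δv₁ = |v_p − v₁| = 8.970 km/s.
At r₂, v₂ = √(μ/r₂) = 12.6933 km/s.
Transfer-orbit speed at r₂: v_a = √[μ(2/r₂ − 1/a_t)] = 7.03555 km/s.
Second burn Δv₂ = |v₂ − v_a| = 5.658 km/s.
Total Δv = Δv₁ + Δv₂ = 14.63 km/s.

Δv = 14.6 km/s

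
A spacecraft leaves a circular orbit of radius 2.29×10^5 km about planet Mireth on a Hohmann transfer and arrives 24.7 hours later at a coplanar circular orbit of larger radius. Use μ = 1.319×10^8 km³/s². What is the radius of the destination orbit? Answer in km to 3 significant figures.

r₂ = 7.17×10^5 km

Transfer time t = 24.7 hours = 88920 s, and t = π√(a_t³/μ).
So a_t = (μ t²/π²)^(1/3) = (1.319×10^8 × (88920)² / π²)^(1/3) = 4.7277×10^5 km.
Since a_t = (r₁ + r₂)/2, r₂ = 2a_t − r₁ = 2×4.7277×10^5 − 2.290×10^5 = 7.1654×10^5 km.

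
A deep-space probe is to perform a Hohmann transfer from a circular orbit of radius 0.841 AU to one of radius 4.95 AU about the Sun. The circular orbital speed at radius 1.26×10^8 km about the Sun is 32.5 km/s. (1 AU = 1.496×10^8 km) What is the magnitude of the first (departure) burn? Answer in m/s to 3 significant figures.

From the circular-orbit relation v² = μ/r at r = 1.26×10^8 km: μ = v²r = (32.5)² × 1.26×10^8 = 1.33088×10^11 km³/s².
In km: r₁ = 0.841 × 1.496×10^8 = 1.258136×10^8 km; r₂ = 4.95 × 1.496×10^8 = 7.4052×10^8 km.
The Hohmann ellipse has a_t = (r₁ + r₂)/2 = 4.331668×10^8 km.
On the circular orbit at r = 1.258136×10^8 km, v_c = √(μ/r) = 32.524 km/s.
Transfer-orbit speed at the same r (vis-viva, a = a_t): v_t = √[μ(2/r − 1/a_t)] = 42.525 km/s.
Δv₁ = |v_t − v_c| = |42.525 − 32.524| = 10.00 km/s.

Δv₁ = 10000 m/s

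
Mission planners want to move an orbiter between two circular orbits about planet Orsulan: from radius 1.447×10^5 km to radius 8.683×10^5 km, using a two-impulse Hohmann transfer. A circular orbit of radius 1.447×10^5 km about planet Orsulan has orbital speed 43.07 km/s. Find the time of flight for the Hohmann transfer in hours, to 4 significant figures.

From the circular-orbit relation v² = μ/r at r = 1.447×10^5 km: μ = v²r = (43.07)² × 1.447×10^5 = 2.68422×10^8 km³/s².
Semi-major axis of the transfer orbit: a_t = (1.447×10^5 + 8.683×10^5)/2 = 5.065×10^5 km.
Transfer time t = π√(a_t³/μ) = π√((5.065×10^5)³ / 2.68422×10^8) = 69120 s.
Converting: 69120 s ÷ 3600 s/hour = 19.20 hours.

t = 19.20 hours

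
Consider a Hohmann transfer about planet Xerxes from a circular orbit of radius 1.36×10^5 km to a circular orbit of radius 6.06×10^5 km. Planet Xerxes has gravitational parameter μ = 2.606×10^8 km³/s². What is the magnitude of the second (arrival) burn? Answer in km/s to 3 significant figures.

The Hohmann ellipse has a_t = (r₁ + r₂)/2 = 3.710×10^5 km.
On the circular orbit at r = 6.060×10^5 km, v_c = √(μ/r) = 20.737 km/s.
Vis-viva on the transfer ellipse at r = 6.060×10^5 km gives v_t = √[μ(2/r − 1/a_t)] = 12.555 km/s.
Δv₂ = |v_t − v_c| = |12.555 − 20.737| = 8.182 km/s.

Δv₂ = 8.18 km/s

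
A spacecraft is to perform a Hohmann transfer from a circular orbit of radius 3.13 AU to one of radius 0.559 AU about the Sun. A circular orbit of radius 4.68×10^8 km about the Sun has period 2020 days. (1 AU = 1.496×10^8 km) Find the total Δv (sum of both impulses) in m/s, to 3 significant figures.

Δv = 19600 m/s

From Kepler's third law T² = 4π²r³/μ at r = 4.68×10^8 km, T = 2020 days = 2020 × 86400 s = 1.74528×10^8 s: μ = 4π²r³/T² = 1.32852×10^11 km³/s².
In km: r₁ = 3.13 × 1.496×10^8 = 4.68248×10^8 km; r₂ = 0.559 × 1.496×10^8 = 8.36264×10^7 km.
Transfer-ellipse semi-major axis a_t = (r₁ + r₂)/2 = (4.68248×10^8 + 8.36264×10^7)/2 = 2.759372×10^8 km.
At r₁ the circular-orbit speed is v₁ = √(μ/r₁) = 16.844 km/s.
Transfer-orbit speed at r₁ (vis-viva): v_a = √[μ(2/r₁ − 1/a_t)] = 9.2728 km/s.
First burn Δv₁ = |v_a − v₁| = 7.571 km/s.
At r₂, v₂ = √(μ/r₂) = 39.86 km/s.
Transfer-orbit speed at r₂: v_p = √[μ(2/r₂ − 1/a_t)] = 51.92 km/s.
Second burn Δv₂ = |v₂ − v_p| = 12.06 km/s.
Δv = Δv₁ + Δv₂ = 7.571 + 12.06 = 19.63 km/s.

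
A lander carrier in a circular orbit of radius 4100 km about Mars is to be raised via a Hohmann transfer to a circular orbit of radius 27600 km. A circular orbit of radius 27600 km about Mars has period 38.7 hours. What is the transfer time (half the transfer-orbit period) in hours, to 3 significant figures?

t = 8.42 hours

From Kepler's third law T² = 4π²r³/μ at r = 27600 km, T = 38.7 hours = 38.7 × 3600 s = 1.3932×10^5 s: μ = 4π²r³/T² = 42762.2 km³/s².
The Hohmann ellipse has a_t = (r₁ + r₂)/2 = 15850 km.
Transfer time t = π√(a_t³/μ) = π√((15850)³ / 42762.2) = 30320 s.
Converting: 30320 s ÷ 3600 s/hour = 8.42 hours.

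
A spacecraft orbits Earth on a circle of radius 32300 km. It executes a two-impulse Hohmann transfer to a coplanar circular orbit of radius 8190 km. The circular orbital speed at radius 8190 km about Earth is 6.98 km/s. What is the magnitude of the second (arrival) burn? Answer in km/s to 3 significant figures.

From the circular-orbit relation v² = μ/r at r = 8190 km: μ = v²r = (6.98)² × 8190 = 3.99020×10^5 km³/s².
Transfer-ellipse semi-major axis a_t = (r₁ + r₂)/2 = (32300 + 8190)/2 = 20245 km.
On the circular orbit at r = 8190 km, v_c = √(μ/r) = 6.980 km/s.
Vis-viva on the transfer ellipse at r = 8190 km gives v_t = √[μ(2/r − 1/a_t)] = 8.817 km/s.
Δv₂ = |v_t − v_c| = |8.817 − 6.980| = 1.837 km/s.

Δv₂ = 1.84 km/s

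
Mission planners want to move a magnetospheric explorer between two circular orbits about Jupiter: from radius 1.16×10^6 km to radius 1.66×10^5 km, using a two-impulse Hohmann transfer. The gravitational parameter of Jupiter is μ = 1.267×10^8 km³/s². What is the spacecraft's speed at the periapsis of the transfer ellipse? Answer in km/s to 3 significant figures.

The Hohmann ellipse has a_t = (r₁ + r₂)/2 = 6.630×10^5 km.
The periapsis of the transfer ellipse is at r = 1.660×10^5 km.
From the vis-viva equation, v = √[μ(2/r − 1/a_t)] = 36.54 km/s.

v = 36.5 km/s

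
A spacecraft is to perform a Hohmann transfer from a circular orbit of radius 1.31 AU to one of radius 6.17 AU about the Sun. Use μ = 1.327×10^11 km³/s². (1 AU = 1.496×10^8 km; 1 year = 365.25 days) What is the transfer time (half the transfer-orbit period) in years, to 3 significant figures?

t = 3.62 years

In km: r₁ = 1.31 × 1.496×10^8 = 1.95976×10^8 km; r₂ = 6.17 × 1.496×10^8 = 9.23032×10^8 km.
Transfer-ellipse semi-major axis a_t = (r₁ + r₂)/2 = (1.95976×10^8 + 9.23032×10^8)/2 = 5.59504×10^8 km.
Transfer time t = π√(a_t³/μ) = π√((5.59504×10^8)³ / 1.327×10^11) = 1.141×10^8 s.
Converting: 1.141×10^8 s ÷ 3.15576×10^7 s/year (365.25 × 86400) = 3.62 years.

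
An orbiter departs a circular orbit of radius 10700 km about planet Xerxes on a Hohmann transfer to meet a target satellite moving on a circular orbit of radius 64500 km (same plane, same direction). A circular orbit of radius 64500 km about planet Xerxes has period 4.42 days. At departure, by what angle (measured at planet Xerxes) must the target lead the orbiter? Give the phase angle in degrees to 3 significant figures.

φ = 99.9°

From Kepler's third law T² = 4π²r³/μ at r = 64500 km, T = 4.42 days = 4.42 × 86400 s = 3.81888×10^5 s: μ = 4π²r³/T² = 72638.5 km³/s².
Transfer-ellipse semi-major axis a_t = (r₁ + r₂)/2 = (10700 + 64500)/2 = 37600 km.
Transfer time t = π√(a_t³/μ) = 84986 s.
Target angular speed ω₂ = √(μ/r₂³) = 1.6453×10^-5 rad/s.
Angle swept by the target during transfer: ω₂·t = 1.3983 rad = 80.12°.
Arrival is 180° from departure on the ellipse, so φ = 180° − 80.12° = 99.9°.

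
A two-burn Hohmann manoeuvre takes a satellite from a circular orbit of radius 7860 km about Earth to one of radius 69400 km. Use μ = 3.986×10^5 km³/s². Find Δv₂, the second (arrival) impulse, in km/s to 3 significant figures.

Semi-major axis of the transfer orbit: a_t = (7860 + 69400)/2 = 38630 km.
On the circular orbit at r = 69400 km, v_c = √(μ/r) = 2.397 km/s.
Transfer-orbit speed at the same r (vis-viva, a = a_t): v_t = √[μ(2/r − 1/a_t)] = 1.081 km/s.
Δv₂ = |v_t − v_c| = |1.081 − 2.397| = 1.316 km/s.

Δv₂ = 1.32 km/s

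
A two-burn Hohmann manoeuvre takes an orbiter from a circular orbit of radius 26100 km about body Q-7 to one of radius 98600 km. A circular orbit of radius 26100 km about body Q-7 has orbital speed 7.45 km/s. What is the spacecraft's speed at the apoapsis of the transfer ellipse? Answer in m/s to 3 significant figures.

From the circular-orbit relation v² = μ/r at r = 26100 km: μ = v²r = (7.45)² × 26100 = 1.44862×10^6 km³/s².
Semi-major axis of the transfer orbit: a_t = (26100 + 98600)/2 = 62350 km.
The apoapsis of the transfer ellipse is at r = 98600 km.
Vis-viva: v = √[μ(2/r − 1/a_t)] = √[1.44862×10^6 × (2/98600 − 1/62350)] = 2.480 km/s.

v = 2480 m/s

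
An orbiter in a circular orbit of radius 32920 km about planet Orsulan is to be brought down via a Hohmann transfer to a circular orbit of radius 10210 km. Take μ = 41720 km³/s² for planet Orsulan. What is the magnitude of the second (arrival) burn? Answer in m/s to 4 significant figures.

The Hohmann ellipse has a_t = (r₁ + r₂)/2 = 21565 km.
Circular speed at r = 10210 km: v_c = √(μ/r) = 2.02143 km/s.
Transfer-orbit speed at the same r (vis-viva, a = a_t): v_t = √[μ(2/r − 1/a_t)] = 2.49755 km/s.
Δv₂ = |v_t − v_c| = |2.49755 − 2.02143| = 0.4761 km/s.

Δv₂ = 476.1 m/s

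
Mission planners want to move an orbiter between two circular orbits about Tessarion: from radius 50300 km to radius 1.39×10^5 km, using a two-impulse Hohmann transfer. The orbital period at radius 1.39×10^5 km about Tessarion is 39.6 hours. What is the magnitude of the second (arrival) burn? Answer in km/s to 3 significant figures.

From Kepler's third law T² = 4π²r³/μ at r = 1.39×10^5 km, T = 39.6 hours = 39.6 × 3600 s = 1.4256×10^5 s: μ = 4π²r³/T² = 5.21685×10^6 km³/s².
Transfer-ellipse semi-major axis a_t = (r₁ + r₂)/2 = (50300 + 1.390×10^5)/2 = 94650 km.
On the circular orbit at r = 1.390×10^5 km, v_c = √(μ/r) = 6.126 km/s.
Transfer-orbit speed at the same r (vis-viva, a = a_t): v_t = √[μ(2/r − 1/a_t)] = 4.466 km/s.
Δv₂ = |v_t − v_c| = |4.466 − 6.126| = 1.660 km/s.

Δv₂ = 1.66 km/s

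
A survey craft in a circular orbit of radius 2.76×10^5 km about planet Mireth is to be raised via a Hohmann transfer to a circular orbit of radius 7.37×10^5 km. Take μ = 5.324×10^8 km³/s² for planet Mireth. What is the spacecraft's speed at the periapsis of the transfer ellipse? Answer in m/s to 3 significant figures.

v = 53000 m/s

Semi-major axis of the transfer orbit: a_t = (2.760×10^5 + 7.370×10^5)/2 = 5.065×10^5 km.
The periapsis of the transfer ellipse is at r = 2.760×10^5 km.
From the vis-viva equation, v = √[μ(2/r − 1/a_t)] = 52.98 km/s.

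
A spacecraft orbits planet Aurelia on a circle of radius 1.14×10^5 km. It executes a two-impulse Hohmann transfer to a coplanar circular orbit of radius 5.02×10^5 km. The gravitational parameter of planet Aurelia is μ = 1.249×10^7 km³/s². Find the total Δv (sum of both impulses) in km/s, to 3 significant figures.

The Hohmann ellipse has a_t = (r₁ + r₂)/2 = 3.080×10^5 km.
At r₁ the circular-orbit speed is v₁ = √(μ/r₁) = 10.467 km/s.
Transfer-orbit speed at r₁ (vis-viva): v_p = √[μ(2/r₁ − 1/a_t)] = 13.363 km/s.
First burn Δv₁ = |v_p − v₁| = 2.896 km/s.
Circular speed at r₂: v₂ = √(μ/r₂) = 4.988 km/s.
Transfer-orbit speed at r₂: v_a = √[μ(2/r₂ − 1/a_t)] = 3.035 km/s.
Second burn Δv₂ = |v₂ − v_a| = 1.953 km/s.
Δv = Δv₁ + Δv₂ = 2.896 + 1.953 = 4.849 km/s.

Δv = 4.85 km/s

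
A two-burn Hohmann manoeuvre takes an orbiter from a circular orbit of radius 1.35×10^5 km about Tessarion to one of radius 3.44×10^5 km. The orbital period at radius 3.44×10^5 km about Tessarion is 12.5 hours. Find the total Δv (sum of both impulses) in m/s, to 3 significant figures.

Δv = 27200 m/s

From Kepler's third law T² = 4π²r³/μ at r = 3.44×10^5 km, T = 12.5 hours = 12.5 × 3600 s = 45000 s: μ = 4π²r³/T² = 7.93615×10^8 km³/s².
Transfer-ellipse semi-major axis a_t = (r₁ + r₂)/2 = (1.350×10^5 + 3.440×10^5)/2 = 2.395×10^5 km.
At r₁ the circular-orbit speed is v₁ = √(μ/r₁) = 76.67 km/s.
On the transfer ellipse at r₁, v² = μ(2/r − 1/a) gives v_p = √[μ(2/r₁ − 1/a_t)] = 91.89 km/s.
First burn Δv₁ = |v_p − v₁| = 15.22 km/s.
At r₂, v₂ = √(μ/r₂) = 48.03 km/s.
Transfer-orbit speed at r₂: v_a = √[μ(2/r₂ − 1/a_t)] = 36.06 km/s.
Second burn Δv₂ = |v₂ − v_a| = 11.97 km/s.
Δv = Δv₁ + Δv₂ = 15.22 + 11.97 = 27.19 km/s.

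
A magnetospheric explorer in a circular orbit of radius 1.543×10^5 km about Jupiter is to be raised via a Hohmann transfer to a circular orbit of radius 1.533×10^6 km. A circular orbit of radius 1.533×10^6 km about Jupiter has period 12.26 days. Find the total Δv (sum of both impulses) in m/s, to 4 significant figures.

From Kepler's third law T² = 4π²r³/μ at r = 1.533×10^6 km, T = 12.26 days = 12.26 × 86400 s = 1.059264×10^6 s: μ = 4π²r³/T² = 1.26759×10^8 km³/s².
Semi-major axis of the transfer orbit: a_t = (1.543×10^5 + 1.533×10^6)/2 = 8.4365×10^5 km.
Circular speed at r₁: v₁ = √(μ/r₁) = √(1.26759×10^8/1.543×10^5) = 28.662 km/s.
On the transfer ellipse at r₁, v² = μ(2/r − 1/a) gives v_p = √[μ(2/r₁ − 1/a_t)] = 38.636 km/s.
First burn Δv₁ = |v_p − v₁| = 9.974 km/s.
Circular speed at r₂: v₂ = √(μ/r₂) = 9.093 km/s.
Transfer-orbit speed at r₂: v_a = √[μ(2/r₂ − 1/a_t)] = 3.889 km/s.
Second burn Δv₂ = |v₂ − v_a| = 5.204 km/s.
Δv = Δv₁ + Δv₂ = 9.974 + 5.204 = 15.18 km/s.

Δv = 15180 m/s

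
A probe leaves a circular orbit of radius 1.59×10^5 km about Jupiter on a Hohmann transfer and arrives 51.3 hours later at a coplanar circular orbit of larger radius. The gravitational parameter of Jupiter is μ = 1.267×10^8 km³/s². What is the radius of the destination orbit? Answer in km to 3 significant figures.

Transfer time t = 51.3 hours = 1.8468×10^5 s, and t = π√(a_t³/μ).
So a_t = (μ t²/π²)^(1/3) = (1.267×10^8 × (1.8468×10^5)² / π²)^(1/3) = 7.5934×10^5 km.
Since a_t = (r₁ + r₂)/2, r₂ = 2a_t − r₁ = 2×7.5934×10^5 − 1.590×10^5 = 1.35968×10^6 km.

r₂ = 1.36×10^6 km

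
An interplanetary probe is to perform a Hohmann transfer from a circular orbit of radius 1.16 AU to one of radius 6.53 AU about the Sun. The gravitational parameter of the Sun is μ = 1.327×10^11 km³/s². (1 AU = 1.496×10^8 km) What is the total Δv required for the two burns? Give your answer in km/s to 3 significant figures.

Δv = 13.6 km/s

In km: r₁ = 1.16 × 1.496×10^8 = 1.73536×10^8 km; r₂ = 6.53 × 1.496×10^8 = 9.76888×10^8 km.
The Hohmann ellipse has a_t = (r₁ + r₂)/2 = 5.75212×10^8 km.
Circular speed at r₁: v₁ = √(μ/r₁) = √(1.327×10^11/1.73536×10^8) = 27.653 km/s.
On the transfer ellipse at r₁, vis-viva gives v_p = √[μ(2/r₁ − 1/a_t)] = 36.037 km/s.
First burn Δv₁ = |v_p − v₁| = 8.384 km/s.
At r₂, v₂ = √(μ/r₂) = 11.655 km/s.
Transfer-orbit speed at r₂: v_a = √[μ(2/r₂ − 1/a_t)] = 6.4017 km/s.
Second burn Δv₂ = |v₂ − v_a| = 5.253 km/s.
Δv = Δv₁ + Δv₂ = 8.384 + 5.253 = 13.64 km/s.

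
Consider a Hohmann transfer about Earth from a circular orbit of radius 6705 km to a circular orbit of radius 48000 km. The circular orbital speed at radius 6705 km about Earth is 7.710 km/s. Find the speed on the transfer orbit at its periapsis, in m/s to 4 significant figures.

From the circular-orbit relation v² = μ/r at r = 6705 km: μ = v²r = (7.710)² × 6705 = 3.98573×10^5 km³/s².
Transfer-ellipse semi-major axis a_t = (r₁ + r₂)/2 = (6705 + 48000)/2 = 27352.5 km.
The periapsis of the transfer ellipse is at r = 6705 km.
Vis-viva: v = √[μ(2/r − 1/a_t)] = √[3.98573×10^5 × (2/6705 − 1/27352.5)] = 10.21 km/s.

v = 10210 m/s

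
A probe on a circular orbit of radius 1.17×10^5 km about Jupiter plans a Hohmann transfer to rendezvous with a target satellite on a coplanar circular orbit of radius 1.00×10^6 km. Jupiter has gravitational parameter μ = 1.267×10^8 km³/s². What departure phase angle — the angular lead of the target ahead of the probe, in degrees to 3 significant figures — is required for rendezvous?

The Hohmann ellipse has a_t = (r₁ + r₂)/2 = 5.585×10^5 km.
Transfer time t = π√(a_t³/μ) = 1.1649×10^5 s.
The target's mean motion on its circular orbit is ω₂ = √(μ/r₂³) = 1.1256×10^-5 rad/s.
Angle swept by the target during transfer: ω₂·t = 1.3112 rad = 75.13°.
The probe traverses 180° on the transfer ellipse, so the target must lead by 180° − 75.13° = 105°.

φ = 105°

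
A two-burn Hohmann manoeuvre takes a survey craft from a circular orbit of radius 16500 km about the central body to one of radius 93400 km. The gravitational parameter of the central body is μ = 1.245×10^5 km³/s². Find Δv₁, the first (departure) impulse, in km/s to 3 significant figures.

The Hohmann ellipse has a_t = (r₁ + r₂)/2 = 54950 km.
On the circular orbit at r = 16500 km, v_c = √(μ/r) = 2.7469 km/s.
Transfer-orbit speed at the same r (vis-viva, a = a_t): v_t = √[μ(2/r − 1/a_t)] = 3.5812 km/s.
Δv₁ = |v_t − v_c| = |3.5812 − 2.7469| = 0.8343 km/s.

Δv₁ = 0.834 km/s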